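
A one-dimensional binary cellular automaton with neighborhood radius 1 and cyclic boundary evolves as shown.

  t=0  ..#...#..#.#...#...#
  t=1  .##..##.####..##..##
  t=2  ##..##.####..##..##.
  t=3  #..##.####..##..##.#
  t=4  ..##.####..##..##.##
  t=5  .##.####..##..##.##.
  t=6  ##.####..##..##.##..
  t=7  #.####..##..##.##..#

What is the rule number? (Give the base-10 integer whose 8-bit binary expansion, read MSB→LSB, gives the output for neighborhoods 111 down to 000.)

  ### -> #   bit 7 = 1  t=1,i=9
  ##. -> .   bit 6 = 0  t=1,i=2
  #.# -> #   bit 5 = 1  t=0,i=10
  #.. -> .   bit 4 = 0  t=0,i=0
  .## -> #   bit 3 = 1  t=1,i=1
  .#. -> #   bit 2 = 1  t=0,i=2
  ..# -> #   bit 1 = 1  t=0,i=1
  ... -> .   bit 0 = 0  t=0,i=4
  bits 10101110 = 174

174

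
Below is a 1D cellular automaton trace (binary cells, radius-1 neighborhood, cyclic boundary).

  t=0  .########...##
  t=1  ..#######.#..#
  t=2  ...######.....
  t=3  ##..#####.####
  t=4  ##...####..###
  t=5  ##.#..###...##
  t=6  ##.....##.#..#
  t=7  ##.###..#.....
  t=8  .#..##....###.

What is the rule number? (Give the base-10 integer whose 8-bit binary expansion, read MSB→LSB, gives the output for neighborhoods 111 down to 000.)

193

  nb ###: next=#  (t=0,i=2, bit7=1)
  nb ##.: next=#  (t=0,i=8, bit6=1)
  nb #.#: next=.  (t=0,i=0, bit5=0)
  nb #..: next=.  (t=0,i=9, bit4=0)
  nb .##: next=.  (t=0,i=1, bit3=0)
  nb .#.: next=.  (t=1,i=10, bit2=0)
  nb ..#: next=.  (t=0,i=11, bit1=0)
  nb ...: next=#  (t=0,i=10, bit0=1)
  bits 11000001 = 193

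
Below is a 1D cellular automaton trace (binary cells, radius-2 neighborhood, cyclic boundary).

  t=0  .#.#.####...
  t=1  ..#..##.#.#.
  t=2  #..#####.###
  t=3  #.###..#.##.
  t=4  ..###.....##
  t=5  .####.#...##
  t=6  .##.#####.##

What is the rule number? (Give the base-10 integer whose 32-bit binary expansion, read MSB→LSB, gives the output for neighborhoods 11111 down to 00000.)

882636736

  ##### -> .   bit 31 = 0  t=2,i=5
  ####. -> .   bit 30 = 0  t=0,i=7
  ###.# -> #   bit 29 = 1  t=2,i=7
  ###.. -> #   bit 28 = 1  t=0,i=8
  ##.## -> .   bit 27 = 0  t=2,i=8
  ##.#. -> #   bit 26 = 1  t=1,i=7
  ##..# -> .   bit 25 = 0  t=2,i=1
  ##... -> .   bit 24 = 0  t=0,i=9
  #.### -> #   bit 23 = 1  t=0,i=5
  #.##. -> .   bit 22 = 0  t=3,i=9
  #.#.# -> .   bit 21 = 0  t=0,i=3
  #.#.. -> #   bit 20 = 1  t=1,i=10
  #..## -> #   bit 19 = 1  t=1,i=4
  #..#. -> .   bit 18 = 0  t=3,i=6
  #...# -> #   bit 17 = 1  t=1,i=0
  #.... -> #   bit 16 = 1  t=0,i=10
  .#### -> #   bit 15 = 1  t=0,i=6
  .###. -> #   bit 14 = 1  t=3,i=3
  .##.# -> #   bit 13 = 1  t=1,i=6
  .##.. -> #   bit 12 = 1  t=4,i=11
  .#.## -> .   bit 11 = 0  t=0,i=4
  .#.#. -> #   bit 10 = 1  t=0,i=2
  .#..# -> #   bit 9 = 1  t=1,i=3
  .#... -> #   bit 8 = 1  t=1,i=11
  ..### -> #   bit 7 = 1  t=2,i=3
  ..##. -> #   bit 6 = 1  t=1,i=5
  ..#.# -> .   bit 5 = 0  t=0,i=1
  ..#.. -> .   bit 4 = 0  t=1,i=2
  ...## -> .   bit 3 = 0  t=4,i=9
  ...#. -> .   bit 2 = 0  t=0,i=0
  ....# -> .   bit 1 = 0  t=0,i=11
  ..... -> .   bit 0 = 0  t=4,i=7
  bits 00110100100110111111011111000000 = 882636736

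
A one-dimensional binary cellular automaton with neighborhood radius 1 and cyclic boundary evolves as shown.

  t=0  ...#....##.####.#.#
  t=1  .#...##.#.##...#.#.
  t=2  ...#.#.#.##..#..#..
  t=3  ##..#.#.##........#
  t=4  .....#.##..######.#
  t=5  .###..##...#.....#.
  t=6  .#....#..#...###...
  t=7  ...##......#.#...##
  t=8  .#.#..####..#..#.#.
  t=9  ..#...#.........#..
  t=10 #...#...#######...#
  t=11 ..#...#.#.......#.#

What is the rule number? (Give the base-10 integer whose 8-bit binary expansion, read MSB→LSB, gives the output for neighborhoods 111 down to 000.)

41

  [7] ### => .  t=0,i=12
  [6] ##. => .  t=0,i=9
  [5] #.# => #  t=0,i=10
  [4] #.. => .  t=0,i=0
  [3] .## => #  t=0,i=8
  [2] .#. => .  t=0,i=3
  [1] ..# => .  t=0,i=2
  [0] ... => #  t=0,i=1
  bits 00101001 = 41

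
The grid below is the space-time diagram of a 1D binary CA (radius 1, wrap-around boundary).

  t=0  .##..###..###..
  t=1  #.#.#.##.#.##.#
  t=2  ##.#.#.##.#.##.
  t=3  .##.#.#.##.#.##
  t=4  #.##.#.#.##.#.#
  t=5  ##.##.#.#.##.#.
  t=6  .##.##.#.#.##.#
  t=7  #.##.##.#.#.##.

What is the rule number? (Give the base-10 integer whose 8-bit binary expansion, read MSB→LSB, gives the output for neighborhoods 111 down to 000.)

  ###|#  b7=1 t=0,i=6
  ##.|#  b6=1 t=0,i=2
  #.#|#  b5=1 t=1,i=1
  #..|.  b4=0 t=0,i=3
  .##|.  b3=0 t=0,i=1
  .#.|.  b2=0 t=1,i=2
  ..#|#  b1=1 t=0,i=0
  ...|#  b0=1 t=0,i=14
  bits 11100011 = 227

227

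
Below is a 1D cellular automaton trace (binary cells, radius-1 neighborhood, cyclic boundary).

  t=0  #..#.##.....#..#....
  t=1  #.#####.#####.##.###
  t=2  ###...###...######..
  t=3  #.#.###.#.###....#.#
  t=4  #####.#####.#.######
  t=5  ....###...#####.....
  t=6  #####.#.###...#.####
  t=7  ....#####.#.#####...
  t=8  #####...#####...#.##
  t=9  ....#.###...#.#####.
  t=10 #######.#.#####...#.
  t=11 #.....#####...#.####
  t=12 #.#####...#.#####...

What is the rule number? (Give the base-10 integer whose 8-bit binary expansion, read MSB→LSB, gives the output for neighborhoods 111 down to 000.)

  nb ###: next=.  (t=1,i=3, bit7=0)
  nb ##.: next=#  (t=0,i=6, bit6=1)
  nb #.#: next=#  (t=0,i=4, bit5=1)
  nb #..: next=.  (t=0,i=1, bit4=0)
  nb .##: next=#  (t=0,i=5, bit3=1)
  nb .#.: next=#  (t=0,i=0, bit2=1)
  nb ..#: next=#  (t=0,i=2, bit1=1)
  nb ...: next=#  (t=0,i=8, bit0=1)
  bits 01101111 = 111

111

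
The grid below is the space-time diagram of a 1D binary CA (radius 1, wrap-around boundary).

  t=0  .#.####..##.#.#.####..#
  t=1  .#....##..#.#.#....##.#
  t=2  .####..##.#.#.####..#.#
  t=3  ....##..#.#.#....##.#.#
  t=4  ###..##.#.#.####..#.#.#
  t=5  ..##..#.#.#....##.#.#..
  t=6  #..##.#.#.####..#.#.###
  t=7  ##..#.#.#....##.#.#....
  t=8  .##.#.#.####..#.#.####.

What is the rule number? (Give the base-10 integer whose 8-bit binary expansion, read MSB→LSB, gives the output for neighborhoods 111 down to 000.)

85

  ###|.  b7=0 t=0,i=4
  ##.|#  b6=1 t=0,i=6
  #.#|.  b5=0 t=0,i=0
  #..|#  b4=1 t=0,i=7
  .##|.  b3=0 t=0,i=3
  .#.|#  b2=1 t=0,i=1
  ..#|.  b1=0 t=0,i=8
  ...|#  b0=1 t=1,i=3
  bits 01010101 = 85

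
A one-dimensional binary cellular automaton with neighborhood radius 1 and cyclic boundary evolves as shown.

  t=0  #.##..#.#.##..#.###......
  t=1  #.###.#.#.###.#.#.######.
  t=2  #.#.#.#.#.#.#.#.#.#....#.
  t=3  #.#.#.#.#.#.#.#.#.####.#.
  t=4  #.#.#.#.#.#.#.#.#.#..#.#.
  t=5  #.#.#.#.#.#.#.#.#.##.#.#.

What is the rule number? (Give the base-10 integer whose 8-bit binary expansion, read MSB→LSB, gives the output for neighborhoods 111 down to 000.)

93

  nb ###: next=.  (t=0,i=17, bit7=0)
  nb ##.: next=#  (t=0,i=3, bit6=1)
  nb #.#: next=.  (t=0,i=1, bit5=0)
  nb #..: next=#  (t=0,i=4, bit4=1)
  nb .##: next=#  (t=0,i=2, bit3=1)
  nb .#.: next=#  (t=0,i=0, bit2=1)
  nb ..#: next=.  (t=0,i=5, bit1=0)
  nb ...: next=#  (t=0,i=20, bit0=1)
  bits 01011101 = 93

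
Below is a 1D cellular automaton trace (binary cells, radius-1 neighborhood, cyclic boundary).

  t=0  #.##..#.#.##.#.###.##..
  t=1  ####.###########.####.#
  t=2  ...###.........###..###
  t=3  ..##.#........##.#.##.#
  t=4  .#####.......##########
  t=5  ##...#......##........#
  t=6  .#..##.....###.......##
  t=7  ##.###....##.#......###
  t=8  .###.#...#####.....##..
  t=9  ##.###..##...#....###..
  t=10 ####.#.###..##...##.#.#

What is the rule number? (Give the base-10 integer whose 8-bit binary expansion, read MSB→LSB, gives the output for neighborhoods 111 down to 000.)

  ###|.  b7=0 t=0,i=16
  ##.|#  b6=1 t=0,i=3
  #.#|#  b5=1 t=0,i=1
  #..|.  b4=0 t=0,i=4
  .##|#  b3=1 t=0,i=2
  .#.|#  b2=1 t=0,i=0
  ..#|#  b1=1 t=0,i=5
  ...|.  b0=0 t=2,i=1
  bits 01101110 = 110

110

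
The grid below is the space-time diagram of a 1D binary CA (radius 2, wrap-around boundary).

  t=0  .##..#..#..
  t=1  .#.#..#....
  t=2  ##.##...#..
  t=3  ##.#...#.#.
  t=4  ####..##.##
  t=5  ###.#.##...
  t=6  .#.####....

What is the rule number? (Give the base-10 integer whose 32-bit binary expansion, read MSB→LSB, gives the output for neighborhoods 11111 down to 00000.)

  [31] ##### => #  t=4,i=0
  [30] ####. => #  t=4,i=2
  [29] ###.# => .  t=5,i=2
  [28] ###.. => .  t=4,i=3
  [27] ##.## => .  t=2,i=2
  [26] ##.#. => #  t=3,i=2
  [25] ##..# => #  t=0,i=3
  [24] ##... => .  t=2,i=5
  [23] #.### => .  t=4,i=9
  [22] #.##. => #  t=2,i=3
  [21] #.#.# => #  t=3,i=9
  [20] #.#.. => #  t=1,i=3
  [19] #..## => .  t=2,i=10
  [18] #..#. => .  t=0,i=4
  [17] #...# => .  t=0,i=10
  [16] #.... => #  t=1,i=8
  [15] .#### => .  t=4,i=10
  [14] .###. => #  t=5,i=1
  [13] .##.# => #  t=2,i=1
  [12] .##.. => .  t=0,i=2
  [11] .#.## => #  t=3,i=10
  [10] .#.#. => .  t=1,i=2
  [9] .#..# => #  t=0,i=6
  [8] .#... => .  t=0,i=9
  [7] ..### => .  t=5,i=0
  [6] ..##. => #  t=0,i=1
  [5] ..#.# => #  t=1,i=1
  [4] ..#.. => .  t=0,i=5
  [3] ...## => .  t=0,i=0
  [2] ...#. => #  t=1,i=0
  [1] ....# => .  t=1,i=10
  [0] ..... => .  t=1,i=9
  bits 11000110011100010110101001100100 = 3329321572

3329321572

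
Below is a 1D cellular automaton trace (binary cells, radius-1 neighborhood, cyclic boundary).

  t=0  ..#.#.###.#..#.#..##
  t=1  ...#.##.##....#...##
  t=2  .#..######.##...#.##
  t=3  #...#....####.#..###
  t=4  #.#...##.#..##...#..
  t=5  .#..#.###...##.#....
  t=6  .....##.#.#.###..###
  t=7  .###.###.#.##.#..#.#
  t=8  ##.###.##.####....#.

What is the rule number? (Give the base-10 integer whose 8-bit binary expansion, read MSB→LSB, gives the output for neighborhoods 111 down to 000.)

105

  nb ###: next=.  (t=0,i=7, bit7=0)
  nb ##.: next=#  (t=0,i=8, bit6=1)
  nb #.#: next=#  (t=0,i=3, bit5=1)
  nb #..: next=.  (t=0,i=0, bit4=0)
  nb .##: next=#  (t=0,i=6, bit3=1)
  nb .#.: next=.  (t=0,i=2, bit2=0)
  nb ..#: next=.  (t=0,i=1, bit1=0)
  nb ...: next=#  (t=1,i=1, bit0=1)
  bits 01101001 = 105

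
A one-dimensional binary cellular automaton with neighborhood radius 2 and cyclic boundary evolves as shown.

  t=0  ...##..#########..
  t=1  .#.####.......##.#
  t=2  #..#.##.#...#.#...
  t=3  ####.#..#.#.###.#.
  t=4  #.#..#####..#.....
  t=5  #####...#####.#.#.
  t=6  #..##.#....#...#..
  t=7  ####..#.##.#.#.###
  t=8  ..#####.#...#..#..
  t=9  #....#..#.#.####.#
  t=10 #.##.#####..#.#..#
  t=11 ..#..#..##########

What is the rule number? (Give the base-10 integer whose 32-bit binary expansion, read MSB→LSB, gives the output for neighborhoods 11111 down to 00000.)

1390351986

  [31] ##### => .  t=0,i=9
  [30] ####. => #  t=0,i=14
  [29] ###.# => .  t=3,i=3
  [28] ###.. => #  t=0,i=15
  [27] ##.## => .  t=9,i=16
  [26] ##.#. => .  t=1,i=16
  [25] ##..# => #  t=0,i=5
  [24] ##... => .  t=0,i=16
  [23] #.### => #  t=1,i=3
  [22] #.##. => #  t=2,i=5
  [21] #.#.# => .  t=1,i=1
  [20] #.#.. => #  t=2,i=8
  [19] #..## => #  t=0,i=6
  [18] #..#. => #  t=2,i=2
  [17] #...# => #  t=2,i=10
  [16] #.... => #  t=0,i=17
  [15] .#### => .  t=0,i=8
  [14] .###. => .  t=3,i=13
  [13] .##.# => .  t=1,i=15
  [12] .##.. => #  t=0,i=4
  [11] .#.## => .  t=1,i=2
  [10] .#.#. => #  t=1,i=0
  [9] .#..# => #  t=2,i=1
  [8] .#... => .  t=2,i=9
  [7] ..### => .  t=0,i=7
  [6] ..##. => #  t=0,i=3
  [5] ..#.# => #  t=2,i=3
  [4] ..#.. => #  t=2,i=0
  [3] ...## => .  t=0,i=2
  [2] ...#. => .  t=2,i=11
  [1] ....# => #  t=0,i=1
  [0] ..... => .  t=0,i=0
  bits 01010010110111110001011001110010 = 1390351986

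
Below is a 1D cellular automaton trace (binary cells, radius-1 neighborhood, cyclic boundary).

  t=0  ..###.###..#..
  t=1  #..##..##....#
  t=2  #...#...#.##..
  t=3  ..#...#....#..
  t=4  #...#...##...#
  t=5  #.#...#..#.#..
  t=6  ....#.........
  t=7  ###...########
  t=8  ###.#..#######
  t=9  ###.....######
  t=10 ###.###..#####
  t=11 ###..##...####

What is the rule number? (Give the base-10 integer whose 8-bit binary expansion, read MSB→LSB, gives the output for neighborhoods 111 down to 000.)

  [7] ### => #  t=0,i=3
  [6] ##. => #  t=0,i=4
  [5] #.# => .  t=0,i=5
  [4] #.. => .  t=0,i=9
  [3] .## => .  t=0,i=2
  [2] .#. => .  t=0,i=11
  [1] ..# => .  t=0,i=1
  [0] ... => #  t=0,i=0
  bits 11000001 = 193

193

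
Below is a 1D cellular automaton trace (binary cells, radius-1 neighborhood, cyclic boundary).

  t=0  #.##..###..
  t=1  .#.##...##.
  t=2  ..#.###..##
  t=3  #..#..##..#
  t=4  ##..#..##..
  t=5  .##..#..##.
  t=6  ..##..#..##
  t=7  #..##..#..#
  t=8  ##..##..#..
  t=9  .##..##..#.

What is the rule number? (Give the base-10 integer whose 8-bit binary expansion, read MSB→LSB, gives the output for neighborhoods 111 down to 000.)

  nb ###: next=.  (t=0,i=7, bit7=0)
  nb ##.: next=#  (t=0,i=3, bit6=1)
  nb #.#: next=#  (t=0,i=1, bit5=1)
  nb #..: next=#  (t=0,i=4, bit4=1)
  nb .##: next=.  (t=0,i=2, bit3=0)
  nb .#.: next=.  (t=0,i=0, bit2=0)
  nb ..#: next=.  (t=0,i=5, bit1=0)
  nb ...: next=#  (t=1,i=6, bit0=1)
  bits 01110001 = 113

113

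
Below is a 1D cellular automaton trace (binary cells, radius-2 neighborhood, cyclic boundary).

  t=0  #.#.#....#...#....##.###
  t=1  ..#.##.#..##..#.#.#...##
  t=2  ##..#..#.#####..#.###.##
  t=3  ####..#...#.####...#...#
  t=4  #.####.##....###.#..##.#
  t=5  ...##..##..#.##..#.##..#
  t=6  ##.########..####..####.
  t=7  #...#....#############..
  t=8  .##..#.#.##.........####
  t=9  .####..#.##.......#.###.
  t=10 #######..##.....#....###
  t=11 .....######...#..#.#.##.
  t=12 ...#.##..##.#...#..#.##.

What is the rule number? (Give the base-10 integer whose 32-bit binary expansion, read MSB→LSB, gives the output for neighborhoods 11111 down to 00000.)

  nb #####: next=.  (t=2,i=11, bit31=0)
  nb ####.: next=#  (t=0,i=23, bit30=1)
  nb ###.#: next=.  (t=0,i=0, bit29=0)
  nb ###..: next=#  (t=2,i=1, bit28=1)
  nb ##.##: next=.  (t=0,i=20, bit27=0)
  nb ##.#.: next=.  (t=0,i=1, bit26=0)
  nb ##..#: next=#  (t=1,i=0, bit25=1)
  nb ##...: next=.  (t=3,i=16, bit24=0)
  nb #.###: next=.  (t=0,i=21, bit23=0)
  nb #.##.: next=#  (t=1,i=4, bit22=1)
  nb #.#.#: next=#  (t=0,i=2, bit21=1)
  nb #.#..: next=#  (t=0,i=4, bit20=1)
  nb #..##: next=#  (t=1,i=9, bit19=1)
  nb #..#.: next=#  (t=1,i=1, bit18=1)
  nb #...#: next=#  (t=0,i=11, bit17=1)
  nb #....: next=.  (t=0,i=6, bit16=0)
  nb .####: next=#  (t=0,i=22, bit15=1)
  nb .###.: next=#  (t=2,i=19, bit14=1)
  nb .##.#: next=.  (t=0,i=19, bit13=0)
  nb .##..: next=#  (t=1,i=11, bit12=1)
  nb .#.##: next=.  (t=1,i=3, bit11=0)
  nb .#.#.: next=.  (t=0,i=3, bit10=0)
  nb .#..#: next=.  (t=1,i=8, bit9=0)
  nb .#...: next=#  (t=0,i=5, bit8=1)
  nb ..###: next=#  (t=3,i=23, bit7=1)
  nb ..##.: next=#  (t=0,i=18, bit6=1)
  nb ..#.#: next=.  (t=1,i=2, bit5=0)
  nb ..#..: next=.  (t=0,i=9, bit4=0)
  nb ...##: next=.  (t=0,i=17, bit3=0)
  nb ...#.: next=.  (t=0,i=8, bit2=0)
  nb ....#: next=#  (t=0,i=7, bit1=1)
  nb .....: next=.  (t=8,i=13, bit0=0)
  bits 01010010011111101101000111000010 = 1384042946

1384042946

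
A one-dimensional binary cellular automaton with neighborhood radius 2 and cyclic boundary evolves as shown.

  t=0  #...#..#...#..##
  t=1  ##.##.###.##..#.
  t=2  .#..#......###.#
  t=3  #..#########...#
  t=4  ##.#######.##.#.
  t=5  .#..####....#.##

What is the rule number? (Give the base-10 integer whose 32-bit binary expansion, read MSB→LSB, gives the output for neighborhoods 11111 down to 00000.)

  nb #####: next=#  (t=3,i=5, bit31=1)
  nb ####.: next=.  (t=3,i=10, bit30=0)
  nb ###.#: next=.  (t=1,i=8, bit29=0)
  nb ###..: next=#  (t=0,i=0, bit28=1)
  nb ##.##: next=.  (t=1,i=2, bit27=0)
  nb ##.#.: next=.  (t=2,i=14, bit26=0)
  nb ##..#: next=#  (t=1,i=12, bit25=1)
  nb ##...: next=#  (t=0,i=1, bit24=1)
  nb #.###: next=.  (t=1,i=6, bit23=0)
  nb #.##.: next=.  (t=1,i=0, bit22=0)
  nb #.#.#: next=#  (t=2,i=15, bit21=1)
  nb #.#..: next=.  (t=2,i=1, bit20=0)
  nb #..##: next=.  (t=0,i=13, bit19=0)
  nb #..#.: next=#  (t=0,i=6, bit18=1)
  nb #...#: next=.  (t=0,i=2, bit17=0)
  nb #....: next=#  (t=2,i=6, bit16=1)
  nb .####: next=#  (t=3,i=4, bit15=1)
  nb .###.: next=.  (t=0,i=15, bit14=0)
  nb .##.#: next=#  (t=1,i=1, bit13=1)
  nb .##..: next=#  (t=1,i=11, bit12=1)
  nb .#.##: next=#  (t=1,i=15, bit11=1)
  nb .#.#.: next=#  (t=2,i=0, bit10=1)
  nb .#..#: next=.  (t=0,i=5, bit9=0)
  nb .#...: next=#  (t=0,i=8, bit8=1)
  nb ..###: next=#  (t=0,i=14, bit7=1)
  nb ..##.: next=.  (t=3,i=15, bit6=0)
  nb ..#.#: next=.  (t=1,i=14, bit5=0)
  nb ..#..: next=#  (t=0,i=4, bit4=1)
  nb ...##: next=#  (t=2,i=10, bit3=1)
  nb ...#.: next=#  (t=0,i=3, bit2=1)
  nb ....#: next=#  (t=2,i=9, bit1=1)
  nb .....: next=#  (t=2,i=7, bit0=1)
  bits 10010011001001011011110110011111 = 2468724127

2468724127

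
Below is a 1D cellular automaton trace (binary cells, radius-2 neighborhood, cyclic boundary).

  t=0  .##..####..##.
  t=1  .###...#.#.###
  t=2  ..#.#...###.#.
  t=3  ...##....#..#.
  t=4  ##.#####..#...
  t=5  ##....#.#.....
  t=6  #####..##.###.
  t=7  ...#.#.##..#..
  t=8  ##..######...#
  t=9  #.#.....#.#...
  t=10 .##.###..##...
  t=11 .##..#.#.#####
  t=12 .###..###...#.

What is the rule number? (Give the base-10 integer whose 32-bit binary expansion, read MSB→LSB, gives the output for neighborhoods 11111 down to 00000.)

  #####|.  b31=0 t=4,i=5
  ####.|#  b30=1 t=0,i=7
  ###.#|.  b29=0 t=1,i=13
  ###..|.  b28=0 t=0,i=8
  ##.##|.  b27=0 t=1,i=0
  ##.#.|.  b26=0 t=2,i=11
  ##..#|#  b25=1 t=0,i=3
  ##...|#  b24=1 t=1,i=4
  #.###|.  b23=0 t=1,i=1
  #.##.|#  b22=1 t=7,i=7
  #.#.#|#  b21=1 t=1,i=9
  #.#..|#  b20=1 t=2,i=4
  #..##|.  b19=0 t=0,i=0
  #..#.|.  b18=0 t=3,i=11
  #...#|.  b17=0 t=1,i=5
  #....|#  b16=1 t=3,i=0
  .####|.  b15=0 t=0,i=6
  .###.|#  b14=1 t=1,i=2
  .##.#|#  b13=1 t=4,i=1
  .##..|#  b12=1 t=0,i=2
  .#.##|#  b11=1 t=1,i=10
  .#.#.|#  b10=1 t=1,i=8
  .#..#|#  b9=1 t=3,i=10
  .#...|.  b8=0 t=2,i=5
  ..###|.  b7=0 t=0,i=5
  ..##.|#  b6=1 t=0,i=1
  ..#.#|.  b5=0 t=1,i=7
  ..#..|.  b4=0 t=3,i=9
  ...##|.  b3=0 t=2,i=7
  ...#.|.  b2=0 t=1,i=6
  ....#|#  b1=1 t=3,i=1
  .....|#  b0=1 t=5,i=11
  bits 01000011011100010111111001000011 = 1131511363

1131511363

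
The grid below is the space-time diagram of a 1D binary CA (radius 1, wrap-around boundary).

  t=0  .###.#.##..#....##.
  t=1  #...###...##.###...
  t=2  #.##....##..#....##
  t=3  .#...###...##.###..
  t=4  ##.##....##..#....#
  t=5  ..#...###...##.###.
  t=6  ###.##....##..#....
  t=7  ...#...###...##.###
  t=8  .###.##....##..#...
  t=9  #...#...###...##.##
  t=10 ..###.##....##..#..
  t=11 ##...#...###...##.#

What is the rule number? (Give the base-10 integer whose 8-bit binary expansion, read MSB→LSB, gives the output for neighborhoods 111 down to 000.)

  nb ###: next=.  (t=0,i=2, bit7=0)
  nb ##.: next=.  (t=0,i=3, bit6=0)
  nb #.#: next=#  (t=0,i=4, bit5=1)
  nb #..: next=.  (t=0,i=9, bit4=0)
  nb .##: next=.  (t=0,i=1, bit3=0)
  nb .#.: next=#  (t=0,i=5, bit2=1)
  nb ..#: next=#  (t=0,i=0, bit1=1)
  nb ...: next=#  (t=0,i=13, bit0=1)
  bits 00100111 = 39

39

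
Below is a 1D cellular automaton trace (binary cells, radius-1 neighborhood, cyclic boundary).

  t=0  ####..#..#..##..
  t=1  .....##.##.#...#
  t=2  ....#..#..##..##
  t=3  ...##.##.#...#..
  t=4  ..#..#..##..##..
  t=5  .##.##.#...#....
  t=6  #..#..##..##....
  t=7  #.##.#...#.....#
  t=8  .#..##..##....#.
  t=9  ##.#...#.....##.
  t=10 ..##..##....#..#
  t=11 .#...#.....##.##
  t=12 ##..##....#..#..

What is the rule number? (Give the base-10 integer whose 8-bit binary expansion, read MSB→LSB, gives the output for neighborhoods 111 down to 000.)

  nb ###: next=.  (t=0,i=1, bit7=0)
  nb ##.: next=.  (t=0,i=3, bit6=0)
  nb #.#: next=#  (t=1,i=7, bit5=1)
  nb #..: next=.  (t=0,i=4, bit4=0)
  nb .##: next=.  (t=0,i=0, bit3=0)
  nb .#.: next=#  (t=0,i=6, bit2=1)
  nb ..#: next=#  (t=0,i=5, bit1=1)
  nb ...: next=.  (t=1,i=1, bit0=0)
  bits 00100110 = 38

38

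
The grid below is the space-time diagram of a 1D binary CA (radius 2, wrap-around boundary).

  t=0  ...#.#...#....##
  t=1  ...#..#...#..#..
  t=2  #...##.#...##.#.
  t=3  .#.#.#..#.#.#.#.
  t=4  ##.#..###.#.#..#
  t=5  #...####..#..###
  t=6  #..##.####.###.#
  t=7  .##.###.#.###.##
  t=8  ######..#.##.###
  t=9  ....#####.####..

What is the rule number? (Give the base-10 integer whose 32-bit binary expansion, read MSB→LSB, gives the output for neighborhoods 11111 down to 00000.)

  nb #####: next=.  (t=8,i=0, bit31=0)
  nb ####.: next=#  (t=5,i=6, bit30=1)
  nb ###.#: next=.  (t=4,i=1, bit29=0)
  nb ###..: next=#  (t=5,i=0, bit28=1)
  nb ##.##: next=#  (t=6,i=5, bit27=1)
  nb ##.#.: next=.  (t=2,i=6, bit26=0)
  nb ##..#: next=#  (t=5,i=8, bit25=1)
  nb ##...: next=.  (t=0,i=0, bit24=0)
  nb #.###: next=#  (t=6,i=6, bit23=1)
  nb #.##.: next=#  (t=6,i=15, bit22=1)
  nb #.#.#: next=#  (t=2,i=14, bit21=1)
  nb #.#..: next=.  (t=0,i=5, bit20=0)
  nb #..##: next=#  (t=4,i=5, bit19=1)
  nb #..#.: next=#  (t=1,i=5, bit18=1)
  nb #...#: next=.  (t=0,i=1, bit17=0)
  nb #....: next=.  (t=0,i=11, bit16=0)
  nb .####: next=.  (t=5,i=5, bit15=0)
  nb .###.: next=#  (t=4,i=0, bit14=1)
  nb .##.#: next=#  (t=2,i=5, bit13=1)
  nb .##..: next=.  (t=0,i=15, bit12=0)
  nb .#.##: next=.  (t=7,i=9, bit11=0)
  nb .#.#.: next=.  (t=0,i=4, bit10=0)
  nb .#..#: next=#  (t=1,i=4, bit9=1)
  nb .#...: next=#  (t=0,i=6, bit8=1)
  nb ..###: next=#  (t=4,i=6, bit7=1)
  nb ..##.: next=.  (t=0,i=14, bit6=0)
  nb ..#.#: next=#  (t=0,i=3, bit5=1)
  nb ..#..: next=.  (t=0,i=9, bit4=0)
  nb ...##: next=#  (t=0,i=13, bit3=1)
  nb ...#.: next=.  (t=0,i=2, bit2=0)
  nb ....#: next=.  (t=0,i=12, bit1=0)
  nb .....: next=#  (t=1,i=0, bit0=1)
  bits 01011010111011000110001110101001 = 1525441449

1525441449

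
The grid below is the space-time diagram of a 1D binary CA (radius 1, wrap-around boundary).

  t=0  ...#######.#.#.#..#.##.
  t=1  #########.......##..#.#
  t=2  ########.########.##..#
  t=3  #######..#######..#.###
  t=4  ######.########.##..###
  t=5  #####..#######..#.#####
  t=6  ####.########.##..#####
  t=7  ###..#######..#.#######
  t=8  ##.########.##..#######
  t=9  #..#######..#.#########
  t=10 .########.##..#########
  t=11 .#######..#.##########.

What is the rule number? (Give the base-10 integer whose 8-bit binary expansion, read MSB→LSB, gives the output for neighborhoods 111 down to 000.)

  ### -> #   bit 7 = 1  t=0,i=4
  ##. -> .   bit 6 = 0  t=0,i=9
  #.# -> .   bit 5 = 0  t=0,i=10
  #.. -> #   bit 4 = 1  t=0,i=16
  .## -> #   bit 3 = 1  t=0,i=3
  .#. -> .   bit 2 = 0  t=0,i=11
  ..# -> #   bit 1 = 1  t=0,i=2
  ... -> #   bit 0 = 1  t=0,i=0
  bits 10011011 = 155

155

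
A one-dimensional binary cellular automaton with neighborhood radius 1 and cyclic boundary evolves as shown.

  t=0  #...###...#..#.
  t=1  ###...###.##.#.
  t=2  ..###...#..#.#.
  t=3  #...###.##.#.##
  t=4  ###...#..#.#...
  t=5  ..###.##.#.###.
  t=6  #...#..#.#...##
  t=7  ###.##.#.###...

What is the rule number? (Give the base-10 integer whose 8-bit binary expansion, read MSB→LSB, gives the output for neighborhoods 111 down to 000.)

  nb ###: next=.  (t=0,i=5, bit7=0)
  nb ##.: next=#  (t=0,i=6, bit6=1)
  nb #.#: next=.  (t=0,i=14, bit5=0)
  nb #..: next=#  (t=0,i=1, bit4=1)
  nb .##: next=.  (t=0,i=4, bit3=0)
  nb .#.: next=#  (t=0,i=0, bit2=1)
  nb ..#: next=.  (t=0,i=3, bit1=0)
  nb ...: next=#  (t=0,i=2, bit0=1)
  bits 01010101 = 85

85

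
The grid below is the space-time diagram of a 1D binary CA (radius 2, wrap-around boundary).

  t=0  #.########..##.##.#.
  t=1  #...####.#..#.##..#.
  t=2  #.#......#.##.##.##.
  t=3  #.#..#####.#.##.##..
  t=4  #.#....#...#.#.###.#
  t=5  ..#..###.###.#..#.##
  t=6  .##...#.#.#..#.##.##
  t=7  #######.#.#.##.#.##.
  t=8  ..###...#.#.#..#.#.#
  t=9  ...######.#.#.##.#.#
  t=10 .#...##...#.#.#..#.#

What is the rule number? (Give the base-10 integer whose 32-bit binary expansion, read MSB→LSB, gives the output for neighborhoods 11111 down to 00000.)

2574667895

  ##### -> #   bit 31 = 1  t=0,i=4
  ####. -> .   bit 30 = 0  t=0,i=8
  ###.# -> .   bit 29 = 0  t=1,i=7
  ###.. -> #   bit 28 = 1  t=0,i=9
  ##.## -> #   bit 27 = 1  t=0,i=14
  ##.#. -> .   bit 26 = 0  t=0,i=17
  ##..# -> .   bit 25 = 0  t=0,i=10
  ##... -> #   bit 24 = 1  t=6,i=3
  #.### -> .   bit 23 = 0  t=0,i=2
  #.##. -> #   bit 22 = 1  t=0,i=15
  #.#.# -> #   bit 21 = 1  t=0,i=0
  #.#.. -> #   bit 20 = 1  t=1,i=0
  #..## -> .   bit 19 = 0  t=0,i=11
  #..#. -> #   bit 18 = 1  t=1,i=11
  #...# -> #   bit 17 = 1  t=1,i=2
  #.... -> .   bit 16 = 0  t=2,i=4
  .#### -> .   bit 15 = 0  t=0,i=3
  .###. -> #   bit 14 = 1  t=4,i=16
  .##.# -> .   bit 13 = 0  t=0,i=13
  .##.. -> #   bit 12 = 1  t=1,i=15
  .#.## -> .   bit 11 = 0  t=0,i=1
  .#.#. -> .   bit 10 = 0  t=0,i=19
  .#..# -> .   bit 9 = 0  t=1,i=10
  .#... -> .   bit 8 = 0  t=1,i=1
  ..### -> .   bit 7 = 0  t=1,i=4
  ..##. -> #   bit 6 = 1  t=0,i=12
  ..#.# -> #   bit 5 = 1  t=1,i=12
  ..#.. -> #   bit 4 = 1  t=4,i=7
  ...## -> .   bit 3 = 0  t=1,i=3
  ...#. -> #   bit 2 = 1  t=2,i=8
  ....# -> #   bit 1 = 1  t=2,i=7
  ..... -> #   bit 0 = 1  t=2,i=5
  bits 10011001011101100101000001110111 = 2574667895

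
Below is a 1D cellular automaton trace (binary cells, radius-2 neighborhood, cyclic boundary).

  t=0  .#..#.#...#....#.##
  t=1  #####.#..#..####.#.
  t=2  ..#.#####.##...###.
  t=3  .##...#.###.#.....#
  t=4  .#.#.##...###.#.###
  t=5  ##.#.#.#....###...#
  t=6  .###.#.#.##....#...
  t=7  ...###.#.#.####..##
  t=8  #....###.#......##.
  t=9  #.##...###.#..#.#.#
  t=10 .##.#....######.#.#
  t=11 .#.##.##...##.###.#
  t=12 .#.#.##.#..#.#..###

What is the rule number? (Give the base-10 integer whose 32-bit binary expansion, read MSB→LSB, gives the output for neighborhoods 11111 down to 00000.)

2910650982

  ##### -> #   bit 31 = 1  t=1,i=2
  ####. -> .   bit 30 = 0  t=1,i=3
  ###.# -> #   bit 29 = 1  t=1,i=4
  ###.. -> .   bit 28 = 0  t=2,i=17
  ##.## -> #   bit 27 = 1  t=2,i=9
  ##.#. -> #   bit 26 = 1  t=0,i=0
  ##..# -> .   bit 25 = 0  t=7,i=15
  ##... -> #   bit 24 = 1  t=2,i=12
  #.### -> .   bit 23 = 0  t=1,i=0
  #.##. -> #   bit 22 = 1  t=0,i=17
  #.#.# -> #   bit 21 = 1  t=1,i=17
  #.#.. -> #   bit 20 = 1  t=0,i=1
  #..## -> #   bit 19 = 1  t=1,i=11
  #..#. -> #   bit 18 = 1  t=0,i=3
  #...# -> .   bit 17 = 0  t=0,i=8
  #.... -> #   bit 16 = 1  t=0,i=12
  .#### -> .   bit 15 = 0  t=1,i=1
  .###. -> .   bit 14 = 0  t=2,i=16
  .##.# -> .   bit 13 = 0  t=0,i=18
  .##.. -> .   bit 12 = 0  t=2,i=11
  .#.## -> .   bit 11 = 0  t=0,i=16
  .#.#. -> .   bit 10 = 0  t=0,i=5
  .#..# -> #   bit 9 = 1  t=0,i=2
  .#... -> .   bit 8 = 0  t=0,i=7
  ..### -> .   bit 7 = 0  t=1,i=12
  ..##. -> #   bit 6 = 1  t=7,i=17
  ..#.# -> #   bit 5 = 1  t=0,i=4
  ..#.. -> .   bit 4 = 0  t=0,i=10
  ...## -> .   bit 3 = 0  t=2,i=14
  ...#. -> #   bit 2 = 1  t=0,i=9
  ....# -> #   bit 1 = 1  t=0,i=13
  ..... -> .   bit 0 = 0  t=3,i=15
  bits 10101101011111010000001001100110 = 2910650982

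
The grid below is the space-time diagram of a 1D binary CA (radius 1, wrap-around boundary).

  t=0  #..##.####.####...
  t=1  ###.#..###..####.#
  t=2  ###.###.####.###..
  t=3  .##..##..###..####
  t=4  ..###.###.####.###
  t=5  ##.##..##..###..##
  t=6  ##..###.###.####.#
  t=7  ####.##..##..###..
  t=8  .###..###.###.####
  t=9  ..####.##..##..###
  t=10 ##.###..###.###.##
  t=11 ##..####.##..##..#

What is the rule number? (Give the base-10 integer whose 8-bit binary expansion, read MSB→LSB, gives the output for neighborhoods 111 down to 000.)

  ###|#  b7=1 t=0,i=7
  ##.|#  b6=1 t=0,i=4
  #.#|.  b5=0 t=0,i=5
  #..|#  b4=1 t=0,i=1
  .##|.  b3=0 t=0,i=3
  .#.|#  b2=1 t=0,i=0
  ..#|#  b1=1 t=0,i=2
  ...|.  b0=0 t=0,i=16
  bits 11010110 = 214

214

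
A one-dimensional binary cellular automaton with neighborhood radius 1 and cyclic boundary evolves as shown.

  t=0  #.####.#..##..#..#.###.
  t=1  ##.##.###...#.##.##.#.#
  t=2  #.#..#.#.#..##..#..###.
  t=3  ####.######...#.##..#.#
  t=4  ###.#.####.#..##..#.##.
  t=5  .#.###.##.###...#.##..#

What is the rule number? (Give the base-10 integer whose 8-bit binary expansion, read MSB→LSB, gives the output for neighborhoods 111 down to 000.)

  ### -> #   bit 7 = 1  t=0,i=3
  ##. -> .   bit 6 = 0  t=0,i=5
  #.# -> #   bit 5 = 1  t=0,i=1
  #.. -> #   bit 4 = 1  t=0,i=8
  .## -> .   bit 3 = 0  t=0,i=2
  .#. -> #   bit 2 = 1  t=0,i=0
  ..# -> .   bit 1 = 0  t=0,i=9
  ... -> .   bit 0 = 0  t=1,i=10
  bits 10110100 = 180

180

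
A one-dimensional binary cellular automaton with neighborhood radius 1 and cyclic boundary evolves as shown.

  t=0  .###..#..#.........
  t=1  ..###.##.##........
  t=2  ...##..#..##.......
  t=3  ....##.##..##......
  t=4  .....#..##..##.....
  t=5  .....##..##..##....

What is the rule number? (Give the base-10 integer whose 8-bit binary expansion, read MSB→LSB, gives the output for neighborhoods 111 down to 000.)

212

  [7] ### => #  t=0,i=2
  [6] ##. => #  t=0,i=3
  [5] #.# => .  t=1,i=5
  [4] #.. => #  t=0,i=4
  [3] .## => .  t=0,i=1
  [2] .#. => #  t=0,i=6
  [1] ..# => .  t=0,i=0
  [0] ... => .  t=0,i=11
  bits 11010100 = 212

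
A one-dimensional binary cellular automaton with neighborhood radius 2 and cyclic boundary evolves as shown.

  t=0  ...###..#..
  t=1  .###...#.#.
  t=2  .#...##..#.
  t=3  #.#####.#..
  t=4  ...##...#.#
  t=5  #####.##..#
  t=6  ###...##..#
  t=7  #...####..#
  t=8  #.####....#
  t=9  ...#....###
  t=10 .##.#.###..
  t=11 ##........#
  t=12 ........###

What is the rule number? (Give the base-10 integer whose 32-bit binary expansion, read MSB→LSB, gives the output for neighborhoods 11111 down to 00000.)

2153157070

  [31] ##### => #  t=3,i=4
  [30] ####. => .  t=3,i=5
  [29] ###.# => .  t=3,i=6
  [28] ###.. => .  t=0,i=5
  [27] ##.## => .  t=5,i=5
  [26] ##.#. => .  t=3,i=7
  [25] ##..# => .  t=0,i=6
  [24] ##... => .  t=1,i=4
  [23] #.### => .  t=3,i=2
  [22] #.##. => #  t=5,i=6
  [21] #.#.# => .  t=10,i=4
  [20] #.#.. => #  t=1,i=9
  [19] #..## => .  t=1,i=0
  [18] #..#. => #  t=0,i=7
  [17] #...# => #  t=1,i=5
  [16] #.... => .  t=0,i=10
  [15] .#### => #  t=3,i=3
  [14] .###. => .  t=0,i=4
  [13] .##.# => .  t=8,i=0
  [12] .##.. => #  t=2,i=6
  [11] .#.## => .  t=3,i=1
  [10] .#.#. => .  t=1,i=8
  [9] .#..# => .  t=1,i=10
  [8] .#... => #  t=0,i=9
  [7] ..### => #  t=0,i=3
  [6] ..##. => #  t=2,i=5
  [5] ..#.# => .  t=1,i=7
  [4] ..#.. => .  t=0,i=8
  [3] ...## => #  t=0,i=2
  [2] ...#. => #  t=1,i=6
  [1] ....# => #  t=0,i=1
  [0] ..... => .  t=0,i=0
  bits 10000000010101101001000111001110 = 2153157070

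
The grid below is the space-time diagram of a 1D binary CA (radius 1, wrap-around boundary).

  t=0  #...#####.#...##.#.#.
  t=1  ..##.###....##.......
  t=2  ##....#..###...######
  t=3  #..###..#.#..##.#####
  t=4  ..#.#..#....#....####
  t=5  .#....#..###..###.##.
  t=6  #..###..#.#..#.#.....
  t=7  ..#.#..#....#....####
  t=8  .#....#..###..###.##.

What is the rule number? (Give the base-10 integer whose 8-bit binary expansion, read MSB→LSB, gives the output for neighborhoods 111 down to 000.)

131

  ### -> #   bit 7 = 1  t=0,i=5
  ##. -> .   bit 6 = 0  t=0,i=8
  #.# -> .   bit 5 = 0  t=0,i=9
  #.. -> .   bit 4 = 0  t=0,i=1
  .## -> .   bit 3 = 0  t=0,i=4
  .#. -> .   bit 2 = 0  t=0,i=0
  ..# -> #   bit 1 = 1  t=0,i=3
  ... -> #   bit 0 = 1  t=0,i=2
  bits 10000011 = 131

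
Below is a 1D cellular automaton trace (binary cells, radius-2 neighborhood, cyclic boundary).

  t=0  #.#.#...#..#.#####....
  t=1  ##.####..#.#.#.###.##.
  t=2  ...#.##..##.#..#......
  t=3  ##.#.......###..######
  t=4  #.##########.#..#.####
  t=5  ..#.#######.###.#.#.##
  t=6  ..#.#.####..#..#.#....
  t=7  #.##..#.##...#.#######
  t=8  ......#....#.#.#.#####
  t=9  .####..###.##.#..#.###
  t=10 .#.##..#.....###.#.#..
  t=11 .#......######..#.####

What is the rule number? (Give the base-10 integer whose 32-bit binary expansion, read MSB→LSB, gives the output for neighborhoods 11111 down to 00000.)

  #####|#  b31=1 t=0,i=15
  ####.|#  b30=1 t=0,i=16
  ###.#|.  b29=0 t=1,i=17
  ###..|#  b28=1 t=0,i=17
  ##.##|.  b27=0 t=1,i=2
  ##.#.|#  b26=1 t=2,i=11
  ##..#|.  b25=0 t=1,i=7
  ##...|.  b24=0 t=0,i=18
  #.###|#  b23=1 t=0,i=13
  #.##.|.  b22=0 t=1,i=0
  #.#.#|.  b21=0 t=0,i=2
  #.#..|#  b20=1 t=0,i=4
  #..##|.  b19=0 t=2,i=8
  #..#.|.  b18=0 t=0,i=10
  #...#|#  b17=1 t=0,i=6
  #....|#  b16=1 t=0,i=19
  .####|.  b15=0 t=0,i=14
  .###.|.  b14=0 t=1,i=16
  .##.#|.  b13=0 t=1,i=1
  .##..|.  b12=0 t=2,i=6
  .#.##|.  b11=0 t=0,i=12
  .#.#.|#  b10=1 t=0,i=1
  .#..#|#  b9=1 t=0,i=9
  .#...|#  b8=1 t=0,i=5
  ..###|#  b7=1 t=3,i=11
  ..##.|.  b6=0 t=2,i=9
  ..#.#|#  b5=1 t=0,i=0
  ..#..|.  b4=0 t=0,i=8
  ...##|#  b3=1 t=3,i=10
  ...#.|.  b2=0 t=0,i=7
  ....#|#  b1=1 t=0,i=20
  .....|#  b0=1 t=2,i=0
  bits 11010100100100110000011110101011 = 3566405547

3566405547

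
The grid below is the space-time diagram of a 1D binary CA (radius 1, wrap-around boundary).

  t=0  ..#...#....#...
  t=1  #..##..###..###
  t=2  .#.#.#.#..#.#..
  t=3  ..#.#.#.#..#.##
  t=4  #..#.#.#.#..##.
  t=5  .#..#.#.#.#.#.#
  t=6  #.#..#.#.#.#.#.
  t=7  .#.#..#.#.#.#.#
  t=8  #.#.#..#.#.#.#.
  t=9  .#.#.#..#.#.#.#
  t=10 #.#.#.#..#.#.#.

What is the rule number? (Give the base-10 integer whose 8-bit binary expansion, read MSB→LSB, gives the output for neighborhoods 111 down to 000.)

57

  nb ###: next=.  (t=1,i=8, bit7=0)
  nb ##.: next=.  (t=1,i=0, bit6=0)
  nb #.#: next=#  (t=2,i=2, bit5=1)
  nb #..: next=#  (t=0,i=3, bit4=1)
  nb .##: next=#  (t=1,i=3, bit3=1)
  nb .#.: next=.  (t=0,i=2, bit2=0)
  nb ..#: next=.  (t=0,i=1, bit1=0)
  nb ...: next=#  (t=0,i=0, bit0=1)
  bits 00111001 = 57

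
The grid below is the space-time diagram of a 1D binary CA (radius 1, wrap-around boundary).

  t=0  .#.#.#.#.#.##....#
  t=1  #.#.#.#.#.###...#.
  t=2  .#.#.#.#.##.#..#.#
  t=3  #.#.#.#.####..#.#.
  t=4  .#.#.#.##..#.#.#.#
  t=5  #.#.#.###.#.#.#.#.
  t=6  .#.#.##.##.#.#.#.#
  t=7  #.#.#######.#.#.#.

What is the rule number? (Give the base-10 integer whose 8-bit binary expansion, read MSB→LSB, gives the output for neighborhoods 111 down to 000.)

106

  nb ###: next=.  (t=1,i=11, bit7=0)
  nb ##.: next=#  (t=0,i=12, bit6=1)
  nb #.#: next=#  (t=0,i=0, bit5=1)
  nb #..: next=.  (t=0,i=13, bit4=0)
  nb .##: next=#  (t=0,i=11, bit3=1)
  nb .#.: next=.  (t=0,i=1, bit2=0)
  nb ..#: next=#  (t=0,i=16, bit1=1)
  nb ...: next=.  (t=0,i=14, bit0=0)
  bits 01101010 = 106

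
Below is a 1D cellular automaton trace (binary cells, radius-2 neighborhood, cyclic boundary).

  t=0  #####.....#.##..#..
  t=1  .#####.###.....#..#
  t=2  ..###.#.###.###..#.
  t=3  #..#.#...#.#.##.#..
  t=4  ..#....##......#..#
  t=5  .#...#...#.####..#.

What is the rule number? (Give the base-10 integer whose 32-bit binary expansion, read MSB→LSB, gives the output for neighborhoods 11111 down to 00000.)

  nb #####: next=#  (t=0,i=2, bit31=1)
  nb ####.: next=#  (t=0,i=3, bit30=1)
  nb ###.#: next=.  (t=1,i=5, bit29=0)
  nb ###..: next=#  (t=0,i=4, bit28=1)
  nb ##.##: next=#  (t=1,i=6, bit27=1)
  nb ##.#.: next=#  (t=2,i=5, bit26=1)
  nb ##..#: next=.  (t=0,i=14, bit25=0)
  nb ##...: next=#  (t=0,i=5, bit24=1)
  nb #.###: next=.  (t=1,i=1, bit23=0)
  nb #.##.: next=.  (t=0,i=12, bit22=0)
  nb #.#.#: next=.  (t=2,i=6, bit21=0)
  nb #.#..: next=.  (t=3,i=5, bit20=0)
  nb #..##: next=#  (t=0,i=18, bit19=1)
  nb #..#.: next=#  (t=0,i=15, bit18=1)
  nb #...#: next=#  (t=2,i=0, bit17=1)
  nb #....: next=.  (t=0,i=6, bit16=0)
  nb .####: next=#  (t=0,i=1, bit15=1)
  nb .###.: next=#  (t=1,i=8, bit14=1)
  nb .##.#: next=.  (t=3,i=14, bit13=0)
  nb .##..: next=.  (t=0,i=13, bit12=0)
  nb .#.##: next=.  (t=0,i=11, bit11=0)
  nb .#.#.: next=.  (t=3,i=4, bit10=0)
  nb .#..#: next=.  (t=0,i=17, bit9=0)
  nb .#...: next=.  (t=2,i=18, bit8=0)
  nb ..###: next=.  (t=0,i=0, bit7=0)
  nb ..##.: next=.  (t=4,i=7, bit6=0)
  nb ..#.#: next=.  (t=0,i=10, bit5=0)
  nb ..#..: next=.  (t=0,i=16, bit4=0)
  nb ...##: next=.  (t=2,i=1, bit3=0)
  nb ...#.: next=#  (t=0,i=9, bit2=1)
  nb ....#: next=#  (t=0,i=8, bit1=1)
  nb .....: next=#  (t=0,i=7, bit0=1)
  bits 11011101000011101100000000000111 = 3708731399

3708731399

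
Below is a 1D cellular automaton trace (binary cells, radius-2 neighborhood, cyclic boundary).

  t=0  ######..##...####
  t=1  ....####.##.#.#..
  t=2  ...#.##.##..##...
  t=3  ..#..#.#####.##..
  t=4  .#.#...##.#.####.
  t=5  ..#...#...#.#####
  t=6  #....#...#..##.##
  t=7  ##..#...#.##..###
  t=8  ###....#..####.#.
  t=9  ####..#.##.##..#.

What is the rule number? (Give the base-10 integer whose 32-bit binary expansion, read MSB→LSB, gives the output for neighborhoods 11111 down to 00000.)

1541985804

  [31] ##### => .  t=0,i=0
  [30] ####. => #  t=0,i=4
  [29] ###.# => .  t=1,i=7
  [28] ###.. => #  t=0,i=5
  [27] ##.## => #  t=1,i=8
  [26] ##.#. => .  t=1,i=11
  [25] ##..# => #  t=0,i=6
  [24] ##... => #  t=0,i=10
  [23] #.### => #  t=3,i=7
  [22] #.##. => #  t=1,i=9
  [21] #.#.# => #  t=1,i=12
  [20] #.#.. => .  t=1,i=14
  [19] #..## => #  t=0,i=7
  [18] #..#. => .  t=3,i=4
  [17] #...# => .  t=0,i=11
  [16] #.... => .  t=1,i=16
  [15] .#### => #  t=0,i=14
  [14] .###. => #  t=6,i=16
  [13] .##.# => .  t=1,i=10
  [12] .##.. => #  t=0,i=9
  [11] .#.## => .  t=2,i=4
  [10] .#.#. => #  t=1,i=13
  [9] .#..# => #  t=3,i=3
  [8] .#... => .  t=1,i=15
  [7] ..### => .  t=0,i=13
  [6] ..##. => .  t=0,i=8
  [5] ..#.# => .  t=2,i=3
  [4] ..#.. => .  t=3,i=2
  [3] ...## => #  t=0,i=12
  [2] ...#. => #  t=2,i=2
  [1] ....# => .  t=1,i=2
  [0] ..... => .  t=1,i=0
  bits 01011011111010001101011000001100 = 1541985804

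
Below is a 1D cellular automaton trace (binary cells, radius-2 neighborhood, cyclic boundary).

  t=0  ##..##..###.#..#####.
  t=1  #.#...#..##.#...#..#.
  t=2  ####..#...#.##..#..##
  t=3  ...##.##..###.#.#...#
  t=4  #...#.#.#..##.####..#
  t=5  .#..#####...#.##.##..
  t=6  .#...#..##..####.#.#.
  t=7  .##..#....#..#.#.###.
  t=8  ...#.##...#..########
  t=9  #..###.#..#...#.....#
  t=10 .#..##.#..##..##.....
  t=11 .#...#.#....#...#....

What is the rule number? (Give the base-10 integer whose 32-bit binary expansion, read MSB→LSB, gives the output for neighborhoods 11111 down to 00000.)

  nb #####: next=.  (t=0,i=17, bit31=0)
  nb ####.: next=.  (t=0,i=18, bit30=0)
  nb ###.#: next=#  (t=0,i=10, bit29=1)
  nb ###..: next=#  (t=2,i=3, bit28=1)
  nb ##.##: next=.  (t=0,i=20, bit27=0)
  nb ##.#.: next=.  (t=0,i=11, bit26=0)
  nb ##..#: next=#  (t=0,i=2, bit25=1)
  nb ##...: next=#  (t=4,i=1, bit24=1)
  nb #.###: next=#  (t=4,i=14, bit23=1)
  nb #.##.: next=#  (t=0,i=0, bit22=1)
  nb #.#.#: next=#  (t=1,i=0, bit21=1)
  nb #.#..: next=#  (t=0,i=12, bit20=1)
  nb #..##: next=.  (t=0,i=3, bit19=0)
  nb #..#.: next=.  (t=1,i=18, bit18=0)
  nb #...#: next=.  (t=1,i=4, bit17=0)
  nb #....: next=.  (t=7,i=7, bit16=0)
  nb .####: next=#  (t=0,i=16, bit15=1)
  nb .###.: next=#  (t=0,i=9, bit14=1)
  nb .##.#: next=#  (t=1,i=10, bit13=1)
  nb .##..: next=.  (t=0,i=1, bit12=0)
  nb .#.##: next=#  (t=2,i=11, bit11=1)
  nb .#.#.: next=#  (t=1,i=1, bit10=1)
  nb .#..#: next=.  (t=0,i=13, bit9=0)
  nb .#...: next=#  (t=1,i=3, bit8=1)
  nb ..###: next=.  (t=0,i=8, bit7=0)
  nb ..##.: next=.  (t=0,i=4, bit6=0)
  nb ..#.#: next=#  (t=1,i=19, bit5=1)
  nb ..#..: next=#  (t=1,i=6, bit4=1)
  nb ...##: next=.  (t=3,i=2, bit3=0)
  nb ...#.: next=.  (t=1,i=5, bit2=0)
  nb ....#: next=.  (t=7,i=8, bit1=0)
  nb .....: next=.  (t=9,i=17, bit0=0)
  bits 00110011111100001110110100110000 = 871427376

871427376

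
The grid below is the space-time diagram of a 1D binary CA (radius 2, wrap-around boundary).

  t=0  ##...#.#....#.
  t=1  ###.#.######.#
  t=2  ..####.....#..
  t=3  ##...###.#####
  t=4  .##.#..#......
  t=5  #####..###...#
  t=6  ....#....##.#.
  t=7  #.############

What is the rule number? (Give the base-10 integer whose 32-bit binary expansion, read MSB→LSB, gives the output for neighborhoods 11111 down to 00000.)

  nb #####: next=.  (t=1,i=8, bit31=0)
  nb ####.: next=.  (t=1,i=1, bit30=0)
  nb ###.#: next=#  (t=1,i=2, bit29=1)
  nb ###..: next=#  (t=2,i=5, bit28=1)
  nb ##.##: next=.  (t=1,i=12, bit27=0)
  nb ##.#.: next=#  (t=1,i=3, bit26=1)
  nb ##..#: next=.  (t=5,i=5, bit25=0)
  nb ##...: next=#  (t=0,i=2, bit24=1)
  nb #.###: next=.  (t=1,i=6, bit23=0)
  nb #.##.: next=#  (t=0,i=0, bit22=1)
  nb #.#.#: next=#  (t=1,i=4, bit21=1)
  nb #.#..: next=#  (t=0,i=7, bit20=1)
  nb #..##: next=.  (t=5,i=6, bit19=0)
  nb #..#.: next=.  (t=4,i=6, bit18=0)
  nb #...#: next=.  (t=0,i=3, bit17=0)
  nb #....: next=#  (t=0,i=9, bit16=1)
  nb .####: next=.  (t=1,i=0, bit15=0)
  nb .###.: next=.  (t=3,i=6, bit14=0)
  nb .##.#: next=#  (t=4,i=2, bit13=1)
  nb .##..: next=#  (t=0,i=1, bit12=1)
  nb .#.##: next=#  (t=0,i=13, bit11=1)
  nb .#.#.: next=#  (t=0,i=6, bit10=1)
  nb .#..#: next=.  (t=4,i=5, bit9=0)
  nb .#...: next=#  (t=0,i=8, bit8=1)
  nb ..###: next=.  (t=2,i=2, bit7=0)
  nb ..##.: next=#  (t=4,i=1, bit6=1)
  nb ..#.#: next=.  (t=0,i=5, bit5=0)
  nb ..#..: next=#  (t=2,i=11, bit4=1)
  nb ...##: next=#  (t=2,i=1, bit3=1)
  nb ...#.: next=#  (t=0,i=4, bit2=1)
  nb ....#: next=#  (t=0,i=10, bit1=1)
  nb .....: next=.  (t=2,i=8, bit0=0)
  bits 00110101011100010011110101011110 = 896613726

896613726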